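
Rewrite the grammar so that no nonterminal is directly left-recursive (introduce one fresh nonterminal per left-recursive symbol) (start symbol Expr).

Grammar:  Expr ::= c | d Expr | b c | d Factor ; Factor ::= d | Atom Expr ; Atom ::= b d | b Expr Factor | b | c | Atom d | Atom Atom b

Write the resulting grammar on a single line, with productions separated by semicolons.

Expr ::= c | d Expr | b c | d Factor; Factor ::= d | Atom Expr; Atom ::= b d Atom1 | b Expr Factor Atom1 | b Atom1 | c Atom1; Atom1 ::= d Atom1 | Atom b Atom1 | ε

Left recursion appears on Atom.
For Atom: α = {d, Atom b}, β = {b d, b Expr Factor, b, c}. Rewrite as Atom → β Atom1 and Atom1 → α Atom1 | ε.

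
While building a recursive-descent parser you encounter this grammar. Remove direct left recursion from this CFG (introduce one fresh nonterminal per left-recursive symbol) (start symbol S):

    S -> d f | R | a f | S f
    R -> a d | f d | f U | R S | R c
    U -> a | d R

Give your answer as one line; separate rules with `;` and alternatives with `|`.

S -> d f S' | R S' | a f S'; R -> a d R' | f d R' | f U R'; U -> a | d R; S' -> f S' | ε; R' -> S R' | c R' | ε

Left recursion appears on S, R.
For S: α = {f}, β = {d f, R, a f}. Rewrite as S → β S' and S' → α S' | ε.
For R: α = {S, c}, β = {a d, f d, f U}. Rewrite as R → β R' and R' → α R' | ε.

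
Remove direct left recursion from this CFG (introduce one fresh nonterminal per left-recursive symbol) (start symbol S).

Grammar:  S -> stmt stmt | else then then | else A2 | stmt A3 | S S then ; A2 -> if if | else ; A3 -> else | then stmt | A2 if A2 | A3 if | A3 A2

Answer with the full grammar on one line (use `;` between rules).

S, A3 are directly left-recursive.
For S: α = {S then}, β = {stmt stmt, else then then, else A2, stmt A3}. Rewrite as S → β S' and S' → α S' | ε.
For A3: α = {if, A2}, β = {else, then stmt, A2 if A2}. Rewrite as A3 → β A3' and A3' → α A3' | ε.

S -> stmt stmt S' | else then then S' | else A2 S' | stmt A3 S'; A2 -> if if | else; A3 -> else A3' | then stmt A3' | A2 if A2 A3'; S' -> S then S' | ε; A3' -> if A3' | A2 A3' | ε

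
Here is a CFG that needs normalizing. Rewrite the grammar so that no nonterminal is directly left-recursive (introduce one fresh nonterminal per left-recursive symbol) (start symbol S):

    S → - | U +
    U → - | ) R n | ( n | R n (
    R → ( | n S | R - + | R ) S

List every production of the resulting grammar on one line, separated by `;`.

S → - | U +; U → - | ) R n | ( n | R n (; R → ( R' | n S R'; R' → - + R' | ) S R' | epsilon

Directly left-recursive nonterminal: R.
For R: α = {- +, ) S}, β = {(, n S}. Rewrite as R → β R' and R' → α R' | ε.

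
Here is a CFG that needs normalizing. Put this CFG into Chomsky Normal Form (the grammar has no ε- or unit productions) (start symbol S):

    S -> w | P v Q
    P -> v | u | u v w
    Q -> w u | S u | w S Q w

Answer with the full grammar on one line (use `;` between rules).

Introduce a nonterminal for each terminal appearing in a rule of length ≥ 2: X1 → v, X2 → u, X3 → w.
Binarize each right-hand side of length ≥ 3 by chaining fresh nonterminals (Y1, Y2, …): affected rules were S → P X1 Q; P → X2 X1 X3; Q → X3 S Q X3.

S -> w | P Y1; P -> v | u | X2 Y2; Q -> X3 X2 | S X2 | X3 Y3; X1 -> v; X2 -> u; X3 -> w; Y1 -> X1 Q; Y2 -> X1 X3; Y3 -> S Y4; Y4 -> Q X3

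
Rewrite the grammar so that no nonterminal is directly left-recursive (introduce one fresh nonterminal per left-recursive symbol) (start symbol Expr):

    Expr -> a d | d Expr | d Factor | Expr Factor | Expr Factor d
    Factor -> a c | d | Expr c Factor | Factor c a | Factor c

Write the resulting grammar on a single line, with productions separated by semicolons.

Left recursion appears on Expr, Factor.
For Expr: α = {Factor, Factor d}, β = {a d, d Expr, d Factor}. Rewrite as Expr → β Expr1 and Expr1 → α Expr1 | ε.
For Factor: α = {c a, c}, β = {a c, d, Expr c Factor}. Rewrite as Factor → β Factor1 and Factor1 → α Factor1 | ε.

Expr -> a d Expr1 | d Expr Expr1 | d Factor Expr1; Factor -> a c Factor1 | d Factor1 | Expr c Factor Factor1; Expr1 -> Factor Expr1 | Factor d Expr1 | ε; Factor1 -> c a Factor1 | c Factor1 | ε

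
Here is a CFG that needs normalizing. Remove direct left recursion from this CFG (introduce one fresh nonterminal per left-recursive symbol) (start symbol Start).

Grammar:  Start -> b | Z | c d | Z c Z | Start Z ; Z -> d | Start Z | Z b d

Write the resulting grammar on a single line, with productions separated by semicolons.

Start -> b Start1 | Z Start1 | c d Start1 | Z c Z Start1; Z -> d Z1 | Start Z Z1; Start1 -> Z Start1 | ε; Z1 -> b d Z1 | ε

Start, Z are directly left-recursive.
For Start: α = {Z}, β = {b, Z, c d, Z c Z}. Rewrite as Start → β Start1 and Start1 → α Start1 | ε.
For Z: α = {b d}, β = {d, Start Z}. Rewrite as Z → β Z1 and Z1 → α Z1 | ε.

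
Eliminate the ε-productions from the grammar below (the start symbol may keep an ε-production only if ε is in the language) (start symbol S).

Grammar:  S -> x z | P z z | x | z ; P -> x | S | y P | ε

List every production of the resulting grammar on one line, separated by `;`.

S -> x z | P z z | z z | x | z; P -> x | S | y P | y

Nullable set = {P}.
ε ∉ L(G), so no ε-production is kept.
For each production, add variants omitting each subset of nullable occurrences: S → P z z gives P z z | z z. P → y P gives y P | y.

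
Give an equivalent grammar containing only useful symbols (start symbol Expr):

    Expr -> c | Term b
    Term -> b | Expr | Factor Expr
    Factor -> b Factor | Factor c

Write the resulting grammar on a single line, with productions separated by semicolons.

Generating nonterminals: {Expr, Term}.
Reachable from Expr after that: {Expr, Term}.
Removed useless symbols: {Factor} and every production mentioning them.

Expr -> c | Term b; Term -> b | Expr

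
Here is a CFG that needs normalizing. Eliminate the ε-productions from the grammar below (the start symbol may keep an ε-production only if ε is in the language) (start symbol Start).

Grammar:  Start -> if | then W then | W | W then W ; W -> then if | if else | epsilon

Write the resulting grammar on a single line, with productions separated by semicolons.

The nullable symbols are {Start, W}.
ε ∈ L(G) since Start is nullable, so keep Start → ε.
For each production, add variants omitting each subset of nullable occurrences: Start → then W then gives then W then | then then. Start → W then W gives W then W | W then | then W | then.

Start -> if | then W then | then then | W | W then W | W then | then W | then | ε; W -> then if | if else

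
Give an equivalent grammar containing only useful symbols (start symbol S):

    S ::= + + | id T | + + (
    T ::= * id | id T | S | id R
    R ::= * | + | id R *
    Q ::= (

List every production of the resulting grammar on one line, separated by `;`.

Generating nonterminals: {Q, R, S, T}.
Reachable from S after that: {R, S, T}.
Removed useless symbols: {Q} and every production mentioning them.

S ::= + + | id T | + + (; T ::= * id | id T | S | id R; R ::= * | + | id R *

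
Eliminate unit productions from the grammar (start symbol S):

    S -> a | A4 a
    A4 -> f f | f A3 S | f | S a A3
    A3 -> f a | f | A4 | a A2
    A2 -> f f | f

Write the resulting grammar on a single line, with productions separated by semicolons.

S -> a | A4 a; A4 -> f f | f A3 S | f | S a A3; A3 -> f f | f A3 S | f | S a A3 | f a | a A2; A2 -> f f | f

Unit pairs: A3 ⇒* {A4}.
For every A with A ⇒* B via unit rules, add B's non-unit alternatives to A; then delete every rule of the form X → Y.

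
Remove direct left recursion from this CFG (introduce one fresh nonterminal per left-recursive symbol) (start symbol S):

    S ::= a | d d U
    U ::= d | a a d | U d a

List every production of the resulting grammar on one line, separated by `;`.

Left recursion appears on U.
For U: α = {d a}, β = {d, a a d}. Rewrite as U → β U' and U' → α U' | ε.

S ::= a | d d U; U ::= d U' | a a d U'; U' ::= d a U' | ε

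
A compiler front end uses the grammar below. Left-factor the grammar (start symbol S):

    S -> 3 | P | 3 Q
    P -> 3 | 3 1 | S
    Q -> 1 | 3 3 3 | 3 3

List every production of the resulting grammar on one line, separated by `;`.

S -> P | 3 S'; P -> S | 3 P'; Q -> 1 | 3 3 Q'; S' -> ε | Q; P' -> ε | 1; Q' -> 3 | ε

S has alternatives sharing prefix '3': factor to S → 3 S' with S' → ε | Q.
P has alternatives sharing prefix '3': factor to P → 3 P' with P' → ε | 1.
Q has alternatives sharing prefix '3 3': factor to Q → 3 3 Q' with Q' → 3 | ε.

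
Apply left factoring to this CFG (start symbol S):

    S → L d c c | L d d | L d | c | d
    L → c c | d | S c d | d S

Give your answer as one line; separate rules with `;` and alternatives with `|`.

S has alternatives sharing prefix 'L d': factor to S → L d S' with S' → c c | d | ε.
L has alternatives sharing prefix 'd': factor to L → d L' with L' → ε | S.

S → c | d | L d S'; L → c c | S c d | d L'; S' → c c | d | ε; L' → ε | S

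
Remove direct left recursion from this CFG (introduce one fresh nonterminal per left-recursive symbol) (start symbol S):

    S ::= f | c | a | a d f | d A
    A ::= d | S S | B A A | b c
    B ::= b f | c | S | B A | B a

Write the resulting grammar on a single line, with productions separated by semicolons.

S ::= f | c | a | a d f | d A; A ::= d | S S | B A A | b c; B ::= b f B' | c B' | S B'; B' ::= A B' | a B' | ε

Directly left-recursive nonterminal: B.
For B: α = {A, a}, β = {b f, c, S}. Rewrite as B → β B' and B' → α B' | ε.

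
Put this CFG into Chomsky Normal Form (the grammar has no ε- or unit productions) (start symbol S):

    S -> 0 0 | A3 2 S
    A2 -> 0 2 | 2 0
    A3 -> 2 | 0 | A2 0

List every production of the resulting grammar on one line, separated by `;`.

S -> X1 X1 | A3 Y1; A2 -> X1 X2 | X2 X1; A3 -> 2 | 0 | A2 X1; X1 -> 0; X2 -> 2; Y1 -> X2 S

Introduce a nonterminal for each terminal appearing in a rule of length ≥ 2: X1 → 0, X2 → 2.
Binarize each right-hand side of length ≥ 3 by chaining fresh nonterminals (Y1, Y2, …): affected rules were S → A3 X2 S.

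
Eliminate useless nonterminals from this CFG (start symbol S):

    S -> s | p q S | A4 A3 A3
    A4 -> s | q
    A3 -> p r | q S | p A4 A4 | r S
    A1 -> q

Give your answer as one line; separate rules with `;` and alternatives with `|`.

S -> s | p q S | A4 A3 A3; A4 -> s | q; A3 -> p r | q S | p A4 A4 | r S

Generating nonterminals: {A1, A3, A4, S}.
Reachable from S after that: {A3, A4, S}.
Removed useless symbols: {A1} and every production mentioning them.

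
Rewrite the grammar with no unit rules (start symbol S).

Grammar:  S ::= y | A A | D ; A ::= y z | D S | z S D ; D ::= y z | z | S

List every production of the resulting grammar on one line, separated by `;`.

Unit pairs: D ⇒* {S}; S ⇒* {D}.
For every A with A ⇒* B via unit rules, add B's non-unit alternatives to A; then delete every rule of the form X → Y.

S ::= y z | z | y | A A; A ::= y z | D S | z S D; D ::= y | A A | y z | z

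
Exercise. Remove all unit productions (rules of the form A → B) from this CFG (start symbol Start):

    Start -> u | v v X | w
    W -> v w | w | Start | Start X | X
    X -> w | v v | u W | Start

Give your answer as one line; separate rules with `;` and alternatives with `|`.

Unit pairs: W ⇒* {Start, X}; X ⇒* {Start}.
Replace each nonterminal's rules with the union of the non-unit rules of every nonterminal it unit-derives.

Start -> u | v v X | w; W -> u | v v X | w | v v | u W | v w | Start X; X -> u | v v X | w | v v | u W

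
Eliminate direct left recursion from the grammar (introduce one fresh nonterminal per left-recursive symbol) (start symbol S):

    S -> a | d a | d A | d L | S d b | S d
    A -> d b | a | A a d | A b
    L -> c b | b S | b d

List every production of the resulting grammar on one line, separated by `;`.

S -> a S' | d a S' | d A S' | d L S'; A -> d b A' | a A'; L -> c b | b S | b d; S' -> d b S' | d S' | epsilon; A' -> a d A' | b A' | epsilon

Directly left-recursive nonterminals: S, A.
For S: α = {d b, d}, β = {a, d a, d A, d L}. Rewrite as S → β S' and S' → α S' | ε.
For A: α = {a d, b}, β = {d b, a}. Rewrite as A → β A' and A' → α A' | ε.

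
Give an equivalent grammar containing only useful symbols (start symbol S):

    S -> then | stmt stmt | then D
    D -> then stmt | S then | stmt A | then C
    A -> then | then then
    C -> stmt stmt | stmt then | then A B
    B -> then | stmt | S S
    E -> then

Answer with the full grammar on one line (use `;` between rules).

S -> then | stmt stmt | then D; D -> then stmt | S then | stmt A | then C; A -> then | then then; C -> stmt stmt | stmt then | then A B; B -> then | stmt | S S

Generating nonterminals: {A, B, C, D, E, S}.
Reachable from S after that: {A, B, C, D, S}.
Removed useless symbols: {E} and every production mentioning them.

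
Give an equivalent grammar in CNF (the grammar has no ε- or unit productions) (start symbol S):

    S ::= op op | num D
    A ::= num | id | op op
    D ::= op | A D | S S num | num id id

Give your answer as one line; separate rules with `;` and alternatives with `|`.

S ::= X1 X1 | X2 D; A ::= num | id | X1 X1; D ::= op | A D | S Y1 | X2 Y2; X1 ::= op; X2 ::= num; X3 ::= id; Y1 ::= S X2; Y2 ::= X3 X3

Introduce a nonterminal for each terminal appearing in a rule of length ≥ 2: X1 → op, X2 → num, X3 → id.
Binarize each right-hand side of length ≥ 3 by chaining fresh nonterminals (Y1, Y2, …): affected rules were D → S S X2; D → X2 X3 X3.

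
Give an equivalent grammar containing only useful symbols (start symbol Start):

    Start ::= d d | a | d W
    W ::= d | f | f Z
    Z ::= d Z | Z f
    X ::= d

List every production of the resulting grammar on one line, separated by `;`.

Start ::= d d | a | d W; W ::= d | f

Generating nonterminals: {Start, W, X}.
Reachable from Start after that: {Start, W}.
Removed useless symbols: {X, Z} and every production mentioning them.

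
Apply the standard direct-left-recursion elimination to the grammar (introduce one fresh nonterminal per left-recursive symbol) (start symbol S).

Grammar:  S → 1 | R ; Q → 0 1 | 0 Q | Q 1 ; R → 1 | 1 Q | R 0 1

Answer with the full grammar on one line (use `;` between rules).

Q, R are directly left-recursive.
For Q: α = {1}, β = {0 1, 0 Q}. Rewrite as Q → β Q' and Q' → α Q' | ε.
For R: α = {0 1}, β = {1, 1 Q}. Rewrite as R → β R' and R' → α R' | ε.

S → 1 | R; Q → 0 1 Q' | 0 Q Q'; R → 1 R' | 1 Q R'; Q' → 1 Q' | ε; R' → 0 1 R' | ε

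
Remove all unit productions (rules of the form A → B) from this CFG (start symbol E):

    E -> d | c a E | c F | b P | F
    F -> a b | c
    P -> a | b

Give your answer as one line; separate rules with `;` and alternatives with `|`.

E -> d | c a E | c F | b P | a b | c; F -> a b | c; P -> a | b

Unit pairs: E ⇒* {F}.
For each unit pair (A, B), copy every non-unit production of B to A, then drop all unit productions.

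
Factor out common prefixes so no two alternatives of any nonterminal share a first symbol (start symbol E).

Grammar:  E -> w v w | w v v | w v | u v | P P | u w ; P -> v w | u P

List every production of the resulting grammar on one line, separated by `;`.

E -> P P | w v E' | u E''; P -> v w | u P; E' -> w | v | epsilon; E'' -> v | w

E has alternatives sharing prefix 'w v': factor to E → w v E' with E' → w | v | ε.
E has alternatives sharing prefix 'u': factor to E → u E'' with E'' → v | w.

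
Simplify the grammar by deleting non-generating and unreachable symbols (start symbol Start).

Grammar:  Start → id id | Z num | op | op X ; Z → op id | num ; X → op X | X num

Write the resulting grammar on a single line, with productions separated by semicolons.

Generating nonterminals: {Start, Z}.
Reachable from Start after that: {Start, Z}.
Removed useless symbols: {X} and every production mentioning them.

Start → id id | Z num | op; Z → op id | num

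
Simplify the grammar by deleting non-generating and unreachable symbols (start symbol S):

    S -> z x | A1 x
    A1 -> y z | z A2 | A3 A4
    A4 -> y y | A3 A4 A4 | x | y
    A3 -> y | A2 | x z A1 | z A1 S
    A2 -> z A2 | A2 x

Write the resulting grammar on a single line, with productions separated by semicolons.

Generating nonterminals: {A1, A3, A4, S}.
Reachable from S after that: {A1, A3, A4, S}.
Removed useless symbols: {A2} and every production mentioning them.

S -> z x | A1 x; A1 -> y z | A3 A4; A4 -> y y | A3 A4 A4 | x | y; A3 -> y | x z A1 | z A1 S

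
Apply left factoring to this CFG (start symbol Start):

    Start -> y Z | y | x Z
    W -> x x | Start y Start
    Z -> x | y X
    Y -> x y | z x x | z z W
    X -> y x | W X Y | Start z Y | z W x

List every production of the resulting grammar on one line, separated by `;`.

Start has alternatives sharing prefix 'y': factor to Start → y Start1 with Start1 → Z | ε.
Y has alternatives sharing prefix 'z': factor to Y → z Y1 with Y1 → x x | z W.

Start -> x Z | y Start1; W -> x x | Start y Start; Z -> x | y X; Y -> x y | z Y1; X -> y x | W X Y | Start z Y | z W x; Start1 -> Z | ε; Y1 -> x x | z W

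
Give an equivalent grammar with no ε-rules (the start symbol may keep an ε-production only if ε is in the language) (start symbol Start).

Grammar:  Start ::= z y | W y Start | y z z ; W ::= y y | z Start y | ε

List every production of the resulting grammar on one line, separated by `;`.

Start ::= z y | W y Start | y Start | y z z; W ::= y y | z Start y

The nullable symbols are {W}.
ε ∉ L(G), so no ε-production is kept.
For each production, add variants omitting each subset of nullable occurrences: Start → W y Start gives W y Start | y Start.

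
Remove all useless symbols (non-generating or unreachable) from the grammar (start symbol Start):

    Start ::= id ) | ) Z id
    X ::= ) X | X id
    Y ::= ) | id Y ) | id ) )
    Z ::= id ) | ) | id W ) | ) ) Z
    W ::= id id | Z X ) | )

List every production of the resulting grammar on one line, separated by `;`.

Start ::= id ) | ) Z id; Z ::= id ) | ) | id W ) | ) ) Z; W ::= id id | )

Generating nonterminals: {Start, W, Y, Z}.
Reachable from Start after that: {Start, W, Z}.
Removed useless symbols: {X, Y} and every production mentioning them.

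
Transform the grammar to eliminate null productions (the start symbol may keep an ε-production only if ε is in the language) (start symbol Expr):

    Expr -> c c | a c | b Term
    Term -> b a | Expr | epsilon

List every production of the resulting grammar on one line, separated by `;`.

Expr -> c c | a c | b Term | b; Term -> b a | Expr

Nullable set = {Term}.
ε ∉ L(G), so no ε-production is kept.
Add the nullable-subset variants: Expr → b Term gives b Term | b.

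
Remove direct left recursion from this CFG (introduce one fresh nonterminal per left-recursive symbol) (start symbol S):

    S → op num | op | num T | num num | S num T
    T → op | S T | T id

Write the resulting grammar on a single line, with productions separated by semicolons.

S, T are directly left-recursive.
For S: α = {num T}, β = {op num, op, num T, num num}. Rewrite as S → β S' and S' → α S' | ε.
For T: α = {id}, β = {op, S T}. Rewrite as T → β T' and T' → α T' | ε.

S → op num S' | op S' | num T S' | num num S'; T → op T' | S T T'; S' → num T S' | ε; T' → id T' | ε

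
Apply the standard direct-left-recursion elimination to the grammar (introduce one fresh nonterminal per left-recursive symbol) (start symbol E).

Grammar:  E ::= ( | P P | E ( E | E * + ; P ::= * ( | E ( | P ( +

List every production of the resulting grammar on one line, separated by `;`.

E, P are directly left-recursive.
For E: α = {( E, * +}, β = {(, P P}. Rewrite as E → β E' and E' → α E' | ε.
For P: α = {( +}, β = {* (, E (}. Rewrite as P → β P' and P' → α P' | ε.

E ::= ( E' | P P E'; P ::= * ( P' | E ( P'; E' ::= ( E E' | * + E' | ε; P' ::= ( + P' | ε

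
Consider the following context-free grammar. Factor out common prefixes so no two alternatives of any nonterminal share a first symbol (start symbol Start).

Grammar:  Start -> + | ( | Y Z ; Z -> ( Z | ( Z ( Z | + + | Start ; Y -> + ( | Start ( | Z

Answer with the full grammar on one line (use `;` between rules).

Start -> + | ( | Y Z; Z -> + + | Start | ( Z Z1; Y -> + ( | Start ( | Z; Z1 -> eps | ( Z

Z has alternatives sharing prefix '( Z': factor to Z → ( Z Z1 with Z1 → ε | ( Z.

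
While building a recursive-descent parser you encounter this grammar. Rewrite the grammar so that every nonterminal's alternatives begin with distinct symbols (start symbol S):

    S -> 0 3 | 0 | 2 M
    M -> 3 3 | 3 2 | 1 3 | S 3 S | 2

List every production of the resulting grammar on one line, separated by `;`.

S has alternatives sharing prefix '0': factor to S → 0 S' with S' → 3 | ε.
M has alternatives sharing prefix '3': factor to M → 3 M' with M' → 3 | 2.

S -> 2 M | 0 S'; M -> 1 3 | S 3 S | 2 | 3 M'; S' -> 3 | ε; M' -> 3 | 2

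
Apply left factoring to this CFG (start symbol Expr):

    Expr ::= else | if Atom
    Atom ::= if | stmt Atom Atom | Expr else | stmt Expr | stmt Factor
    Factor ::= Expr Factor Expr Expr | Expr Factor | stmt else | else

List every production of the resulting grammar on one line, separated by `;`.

Atom has alternatives sharing prefix 'stmt': factor to Atom → stmt Atom1 with Atom1 → Atom Atom | Expr | Factor.
Factor has alternatives sharing prefix 'Expr Factor': factor to Factor → Expr Factor Factor1 with Factor1 → Expr Expr | ε.

Expr ::= else | if Atom; Atom ::= if | Expr else | stmt Atom1; Factor ::= stmt else | else | Expr Factor Factor1; Atom1 ::= Atom Atom | Expr | Factor; Factor1 ::= Expr Expr | ε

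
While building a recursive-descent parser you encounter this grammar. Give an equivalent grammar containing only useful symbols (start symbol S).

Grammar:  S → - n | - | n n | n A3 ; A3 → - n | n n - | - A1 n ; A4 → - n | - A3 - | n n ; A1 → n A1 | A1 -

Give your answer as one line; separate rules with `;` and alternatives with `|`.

Generating nonterminals: {A3, A4, S}.
Reachable from S after that: {A3, S}.
Removed useless symbols: {A1, A4} and every production mentioning them.

S → - n | - | n n | n A3; A3 → - n | n n -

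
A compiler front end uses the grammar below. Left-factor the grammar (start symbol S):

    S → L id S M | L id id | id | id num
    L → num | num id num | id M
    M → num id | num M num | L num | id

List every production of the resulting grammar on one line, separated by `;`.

S → L id S' | id S''; L → id M | num L'; M → L num | id | num M'; S' → S M | id; S'' → ε | num; L' → ε | id num; M' → id | M num

S has alternatives sharing prefix 'L id': factor to S → L id S' with S' → S M | id.
S has alternatives sharing prefix 'id': factor to S → id S'' with S'' → ε | num.
L has alternatives sharing prefix 'num': factor to L → num L' with L' → ε | id num.
M has alternatives sharing prefix 'num': factor to M → num M' with M' → id | M num.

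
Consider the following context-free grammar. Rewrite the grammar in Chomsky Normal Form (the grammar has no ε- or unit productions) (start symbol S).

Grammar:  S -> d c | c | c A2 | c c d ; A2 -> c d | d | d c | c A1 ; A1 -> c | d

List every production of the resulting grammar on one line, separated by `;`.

Introduce a nonterminal for each terminal appearing in a rule of length ≥ 2: X1 → d, X2 → c.
Binarize each right-hand side of length ≥ 3 by chaining fresh nonterminals (Y1, Y2, …): affected rules were S → X2 X2 X1.

S -> X1 X2 | c | X2 A2 | X2 Y1; A2 -> X2 X1 | d | X1 X2 | X2 A1; A1 -> c | d; X1 -> d; X2 -> c; Y1 -> X2 X1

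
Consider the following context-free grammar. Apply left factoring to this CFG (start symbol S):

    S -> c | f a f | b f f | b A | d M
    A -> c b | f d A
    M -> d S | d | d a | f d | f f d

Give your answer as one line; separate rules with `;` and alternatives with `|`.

S has alternatives sharing prefix 'b': factor to S → b S' with S' → f f | A.
M has alternatives sharing prefix 'd': factor to M → d M' with M' → S | ε | a.
M has alternatives sharing prefix 'f': factor to M → f M'' with M'' → d | f d.

S -> c | f a f | d M | b S'; A -> c b | f d A; M -> d M' | f M''; S' -> f f | A; M' -> S | ε | a; M'' -> d | f d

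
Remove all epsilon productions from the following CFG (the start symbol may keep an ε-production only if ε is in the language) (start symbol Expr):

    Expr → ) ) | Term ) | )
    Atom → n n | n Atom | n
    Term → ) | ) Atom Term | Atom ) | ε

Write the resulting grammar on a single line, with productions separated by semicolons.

Nullable set = {Term}.
ε ∉ L(G), so no ε-production is kept.
Expand every rule over subsets of its nullable positions: Expr → Term ) gives Term ) | ). Term → ) Atom Term gives ) Atom Term | ) Atom.

Expr → ) ) | Term ) | ); Atom → n n | n Atom | n; Term → ) | ) Atom Term | ) Atom | Atom )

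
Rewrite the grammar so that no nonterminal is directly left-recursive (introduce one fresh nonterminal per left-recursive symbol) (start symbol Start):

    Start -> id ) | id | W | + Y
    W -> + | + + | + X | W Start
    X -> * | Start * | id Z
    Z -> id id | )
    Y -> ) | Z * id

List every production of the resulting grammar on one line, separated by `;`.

Start -> id ) | id | W | + Y; W -> + W1 | + + W1 | + X W1; X -> * | Start * | id Z; Z -> id id | ); Y -> ) | Z * id; W1 -> Start W1 | eps

Left recursion appears on W.
For W: α = {Start}, β = {+, + +, + X}. Rewrite as W → β W1 and W1 → α W1 | ε.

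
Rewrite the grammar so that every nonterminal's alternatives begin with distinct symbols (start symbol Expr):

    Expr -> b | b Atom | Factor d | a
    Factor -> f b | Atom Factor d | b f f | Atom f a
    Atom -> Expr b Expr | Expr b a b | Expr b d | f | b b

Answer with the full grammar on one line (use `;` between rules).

Expr has alternatives sharing prefix 'b': factor to Expr → b Expr1 with Expr1 → ε | Atom.
Factor has alternatives sharing prefix 'Atom': factor to Factor → Atom Factor1 with Factor1 → Factor d | f a.
Atom has alternatives sharing prefix 'Expr b': factor to Atom → Expr b Atom1 with Atom1 → Expr | a b | d.

Expr -> Factor d | a | b Expr1; Factor -> f b | b f f | Atom Factor1; Atom -> f | b b | Expr b Atom1; Expr1 -> ε | Atom; Factor1 -> Factor d | f a; Atom1 -> Expr | a b | d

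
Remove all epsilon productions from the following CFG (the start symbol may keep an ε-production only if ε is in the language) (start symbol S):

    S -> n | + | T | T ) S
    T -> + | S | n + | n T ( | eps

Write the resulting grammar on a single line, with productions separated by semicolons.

Nullable set = {S, T}.
ε ∈ L(G) since S is nullable, so keep S → ε.
For each production, add variants omitting each subset of nullable occurrences: S → T ) S gives T ) S | T ) | ) S | ). T → n T ( gives n T ( | n (.

S -> n | + | T | T ) S | T ) | ) S | ) | eps; T -> + | S | n + | n T ( | n (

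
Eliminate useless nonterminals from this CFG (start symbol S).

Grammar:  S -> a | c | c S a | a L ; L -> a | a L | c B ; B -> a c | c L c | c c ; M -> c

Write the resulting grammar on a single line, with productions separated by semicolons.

S -> a | c | c S a | a L; L -> a | a L | c B; B -> a c | c L c | c c

Generating nonterminals: {B, L, M, S}.
Reachable from S after that: {B, L, S}.
Removed useless symbols: {M} and every production mentioning them.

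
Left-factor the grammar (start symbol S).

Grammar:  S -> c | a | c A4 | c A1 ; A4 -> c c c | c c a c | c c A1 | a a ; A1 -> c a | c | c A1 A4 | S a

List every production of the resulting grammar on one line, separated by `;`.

S -> a | c S'; A4 -> a a | c c A4'; A1 -> S a | c A1'; S' -> ε | A4 | A1; A4' -> c | a c | A1; A1' -> a | ε | A1 A4

S has alternatives sharing prefix 'c': factor to S → c S' with S' → ε | A4 | A1.
A4 has alternatives sharing prefix 'c c': factor to A4 → c c A4' with A4' → c | a c | A1.
A1 has alternatives sharing prefix 'c': factor to A1 → c A1' with A1' → a | ε | A1 A4.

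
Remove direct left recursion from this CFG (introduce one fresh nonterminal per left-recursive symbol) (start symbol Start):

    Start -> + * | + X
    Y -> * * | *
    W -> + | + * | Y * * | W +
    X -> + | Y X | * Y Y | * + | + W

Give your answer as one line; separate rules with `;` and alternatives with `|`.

Left recursion appears on W.
For W: α = {+}, β = {+, + *, Y * *}. Rewrite as W → β W1 and W1 → α W1 | ε.

Start -> + * | + X; Y -> * * | *; W -> + W1 | + * W1 | Y * * W1; X -> + | Y X | * Y Y | * + | + W; W1 -> + W1 | ε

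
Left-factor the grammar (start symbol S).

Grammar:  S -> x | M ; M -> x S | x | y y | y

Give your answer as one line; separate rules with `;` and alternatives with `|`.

M has alternatives sharing prefix 'x': factor to M → x M' with M' → S | ε.
M has alternatives sharing prefix 'y': factor to M → y M'' with M'' → y | ε.

S -> x | M; M -> x M' | y M''; M' -> S | ε; M'' -> y | ε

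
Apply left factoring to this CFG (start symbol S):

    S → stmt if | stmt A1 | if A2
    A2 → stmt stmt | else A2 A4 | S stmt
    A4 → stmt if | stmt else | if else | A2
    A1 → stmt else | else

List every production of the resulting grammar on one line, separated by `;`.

S has alternatives sharing prefix 'stmt': factor to S → stmt S' with S' → if | A1.
A4 has alternatives sharing prefix 'stmt': factor to A4 → stmt A4' with A4' → if | else.

S → if A2 | stmt S'; A2 → stmt stmt | else A2 A4 | S stmt; A4 → if else | A2 | stmt A4'; A1 → stmt else | else; S' → if | A1; A4' → if | else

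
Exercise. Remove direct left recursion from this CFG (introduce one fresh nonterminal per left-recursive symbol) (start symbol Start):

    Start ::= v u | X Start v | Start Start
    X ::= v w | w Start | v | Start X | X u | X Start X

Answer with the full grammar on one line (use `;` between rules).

Start ::= v u Start1 | X Start v Start1; X ::= v w X1 | w Start X1 | v X1 | Start X X1; Start1 ::= Start Start1 | ε; X1 ::= u X1 | Start X X1 | ε

Left recursion appears on Start, X.
For Start: α = {Start}, β = {v u, X Start v}. Rewrite as Start → β Start1 and Start1 → α Start1 | ε.
For X: α = {u, Start X}, β = {v w, w Start, v, Start X}. Rewrite as X → β X1 and X1 → α X1 | ε.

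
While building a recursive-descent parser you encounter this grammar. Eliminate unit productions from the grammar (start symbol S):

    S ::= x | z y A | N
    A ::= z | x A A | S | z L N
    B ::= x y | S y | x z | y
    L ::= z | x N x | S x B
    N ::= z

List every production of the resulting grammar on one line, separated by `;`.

Unit pairs: A ⇒* {N, S}; S ⇒* {N}.
For each unit pair (A, B), copy every non-unit production of B to A, then drop all unit productions.

S ::= x | z y A | z; A ::= x | z y A | z | x A A | z L N; B ::= x y | S y | x z | y; L ::= z | x N x | S x B; N ::= z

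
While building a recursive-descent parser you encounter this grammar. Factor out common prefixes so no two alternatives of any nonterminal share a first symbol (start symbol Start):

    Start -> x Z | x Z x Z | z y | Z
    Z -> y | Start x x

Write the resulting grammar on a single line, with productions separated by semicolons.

Start -> z y | Z | x Z Start1; Z -> y | Start x x; Start1 -> epsilon | x Z

Start has alternatives sharing prefix 'x Z': factor to Start → x Z Start1 with Start1 → ε | x Z.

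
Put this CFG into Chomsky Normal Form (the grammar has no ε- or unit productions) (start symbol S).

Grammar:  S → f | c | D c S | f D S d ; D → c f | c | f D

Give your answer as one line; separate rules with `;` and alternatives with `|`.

S → f | c | D Y1 | X2 Y2; D → X1 X2 | c | X2 D; X1 → c; X2 → f; X3 → d; Y1 → X1 S; Y2 → D Y3; Y3 → S X3

Introduce a nonterminal for each terminal appearing in a rule of length ≥ 2: X1 → c, X2 → f, X3 → d.
Binarize each right-hand side of length ≥ 3 by chaining fresh nonterminals (Y1, Y2, …): affected rules were S → D X1 S; S → X2 D S X3.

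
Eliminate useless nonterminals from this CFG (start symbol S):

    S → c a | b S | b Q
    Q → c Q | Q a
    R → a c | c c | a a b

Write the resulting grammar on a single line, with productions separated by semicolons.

S → c a | b S

Generating nonterminals: {R, S}.
Reachable from S after that: {S}.
Removed useless symbols: {Q, R} and every production mentioning them.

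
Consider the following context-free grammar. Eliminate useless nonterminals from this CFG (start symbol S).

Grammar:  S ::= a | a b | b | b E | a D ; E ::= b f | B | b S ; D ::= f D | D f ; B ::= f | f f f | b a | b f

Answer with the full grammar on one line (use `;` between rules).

Generating nonterminals: {B, E, S}.
Reachable from S after that: {B, E, S}.
Removed useless symbols: {D} and every production mentioning them.

S ::= a | a b | b | b E; E ::= b f | B | b S; B ::= f | f f f | b a | b f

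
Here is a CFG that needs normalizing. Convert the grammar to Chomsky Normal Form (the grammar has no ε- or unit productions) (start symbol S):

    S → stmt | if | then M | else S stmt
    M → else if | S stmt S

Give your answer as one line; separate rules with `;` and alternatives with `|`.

Introduce a nonterminal for each terminal appearing in a rule of length ≥ 2: X1 → then, X2 → else, X3 → stmt, X4 → if.
Binarize each right-hand side of length ≥ 3 by chaining fresh nonterminals (Y1, Y2, …): affected rules were S → X2 S X3; M → S X3 S.

S → stmt | if | X1 M | X2 Y1; M → X2 X4 | S Y2; X1 → then; X2 → else; X3 → stmt; X4 → if; Y1 → S X3; Y2 → X3 S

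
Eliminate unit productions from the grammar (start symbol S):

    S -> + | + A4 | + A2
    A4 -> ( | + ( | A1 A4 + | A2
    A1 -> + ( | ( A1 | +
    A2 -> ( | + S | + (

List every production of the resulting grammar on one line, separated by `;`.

Unit pairs: A4 ⇒* {A2}.
Replace each nonterminal's rules with the union of the non-unit rules of every nonterminal it unit-derives.

S -> + | + A4 | + A2; A4 -> ( | + ( | A1 A4 + | + S; A1 -> + ( | ( A1 | +; A2 -> ( | + S | + (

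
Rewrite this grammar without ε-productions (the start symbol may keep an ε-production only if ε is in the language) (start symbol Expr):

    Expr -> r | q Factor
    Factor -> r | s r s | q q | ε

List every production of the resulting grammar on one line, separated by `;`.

Nullable nonterminals: {Factor}.
ε ∉ L(G), so no ε-production is kept.
For each production, add variants omitting each subset of nullable occurrences: Expr → q Factor gives q Factor | q.

Expr -> r | q Factor | q; Factor -> r | s r s | q q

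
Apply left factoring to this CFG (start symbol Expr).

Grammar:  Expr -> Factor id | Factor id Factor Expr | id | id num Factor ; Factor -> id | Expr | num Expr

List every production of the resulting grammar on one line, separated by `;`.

Expr has alternatives sharing prefix 'Factor id': factor to Expr → Factor id Expr1 with Expr1 → ε | Factor Expr.
Expr has alternatives sharing prefix 'id': factor to Expr → id Expr2 with Expr2 → ε | num Factor.

Expr -> Factor id Expr1 | id Expr2; Factor -> id | Expr | num Expr; Expr1 -> ε | Factor Expr; Expr2 -> ε | num Factor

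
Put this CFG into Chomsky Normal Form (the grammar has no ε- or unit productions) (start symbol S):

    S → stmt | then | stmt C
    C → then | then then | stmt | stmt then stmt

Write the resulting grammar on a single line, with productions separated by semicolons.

Introduce a nonterminal for each terminal appearing in a rule of length ≥ 2: X1 → stmt, X2 → then.
Binarize each right-hand side of length ≥ 3 by chaining fresh nonterminals (Y1, Y2, …): affected rules were C → X1 X2 X1.

S → stmt | then | X1 C; C → then | X2 X2 | stmt | X1 Y1; X1 → stmt; X2 → then; Y1 → X2 X1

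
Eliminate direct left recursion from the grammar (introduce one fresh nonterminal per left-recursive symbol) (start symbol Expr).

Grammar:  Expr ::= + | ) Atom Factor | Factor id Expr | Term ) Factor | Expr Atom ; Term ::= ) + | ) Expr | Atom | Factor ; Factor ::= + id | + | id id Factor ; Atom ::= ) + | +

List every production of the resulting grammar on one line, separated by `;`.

Expr is directly left-recursive.
For Expr: α = {Atom}, β = {+, ) Atom Factor, Factor id Expr, Term ) Factor}. Rewrite as Expr → β Expr1 and Expr1 → α Expr1 | ε.

Expr ::= + Expr1 | ) Atom Factor Expr1 | Factor id Expr Expr1 | Term ) Factor Expr1; Term ::= ) + | ) Expr | Atom | Factor; Factor ::= + id | + | id id Factor; Atom ::= ) + | +; Expr1 ::= Atom Expr1 | ε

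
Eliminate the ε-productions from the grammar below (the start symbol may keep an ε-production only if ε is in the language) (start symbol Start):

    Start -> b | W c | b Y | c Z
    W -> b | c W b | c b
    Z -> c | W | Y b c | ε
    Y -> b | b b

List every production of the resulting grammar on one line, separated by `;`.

Start -> b | W c | b Y | c Z | c; W -> b | c W b | c b; Z -> c | W | Y b c; Y -> b | b b

The nullable symbols are {Z}.
ε ∉ L(G), so no ε-production is kept.
For each production, add variants omitting each subset of nullable occurrences: Start → c Z gives c Z | c.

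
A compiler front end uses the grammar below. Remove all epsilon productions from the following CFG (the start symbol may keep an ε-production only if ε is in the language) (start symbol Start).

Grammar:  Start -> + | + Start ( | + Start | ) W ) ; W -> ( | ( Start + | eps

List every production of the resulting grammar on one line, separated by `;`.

Start -> + | + Start ( | + Start | ) W ) | ) ); W -> ( | ( Start +

Nullable set = {W}.
ε ∉ L(G), so no ε-production is kept.
For each production, add variants omitting each subset of nullable occurrences: Start → ) W ) gives ) W ) | ) ).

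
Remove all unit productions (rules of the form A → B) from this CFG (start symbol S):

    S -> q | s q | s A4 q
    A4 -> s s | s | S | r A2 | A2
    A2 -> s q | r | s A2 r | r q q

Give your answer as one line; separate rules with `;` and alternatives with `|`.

S -> q | s q | s A4 q; A4 -> s s | s | r A2 | s q | r | s A2 r | r q q | q | s A4 q; A2 -> s q | r | s A2 r | r q q

Unit pairs: A4 ⇒* {A2, S}.
Replace each nonterminal's rules with the union of the non-unit rules of every nonterminal it unit-derives.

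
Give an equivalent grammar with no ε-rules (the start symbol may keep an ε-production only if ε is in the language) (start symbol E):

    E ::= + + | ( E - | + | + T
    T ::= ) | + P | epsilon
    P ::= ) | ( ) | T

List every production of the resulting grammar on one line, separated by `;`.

E ::= + + | ( E - | + | + T; T ::= ) | + P | +; P ::= ) | ( ) | T

Nullable nonterminals: {P, T}.
ε ∉ L(G), so no ε-production is kept.
For each production, add variants omitting each subset of nullable occurrences: T → + P gives + P | +.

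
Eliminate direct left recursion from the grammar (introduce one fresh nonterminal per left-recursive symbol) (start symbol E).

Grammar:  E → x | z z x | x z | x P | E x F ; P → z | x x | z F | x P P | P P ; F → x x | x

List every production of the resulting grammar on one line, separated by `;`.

Directly left-recursive nonterminals: E, P.
For E: α = {x F}, β = {x, z z x, x z, x P}. Rewrite as E → β E' and E' → α E' | ε.
For P: α = {P}, β = {z, x x, z F, x P P}. Rewrite as P → β P' and P' → α P' | ε.

E → x E' | z z x E' | x z E' | x P E'; P → z P' | x x P' | z F P' | x P P P'; F → x x | x; E' → x F E' | ε; P' → P P' | ε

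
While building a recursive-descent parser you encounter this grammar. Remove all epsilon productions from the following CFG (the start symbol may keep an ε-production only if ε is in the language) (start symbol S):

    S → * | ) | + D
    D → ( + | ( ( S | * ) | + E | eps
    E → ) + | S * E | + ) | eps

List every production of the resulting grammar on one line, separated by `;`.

S → * | ) | + D | +; D → ( + | ( ( S | * ) | + E | +; E → ) + | S * E | S * | + )

Nullable nonterminals: {D, E}.
ε ∉ L(G), so no ε-production is kept.
Expand every rule over subsets of its nullable positions: S → + D gives + D | +. D → + E gives + E | +. E → S * E gives S * E | S *.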